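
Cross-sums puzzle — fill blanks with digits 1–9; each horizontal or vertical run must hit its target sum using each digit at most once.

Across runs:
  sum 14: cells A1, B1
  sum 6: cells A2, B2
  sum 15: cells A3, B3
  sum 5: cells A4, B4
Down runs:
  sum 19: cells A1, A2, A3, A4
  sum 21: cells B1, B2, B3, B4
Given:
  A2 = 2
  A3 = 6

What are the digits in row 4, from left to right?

3 2

Given what's placed, A1 must be 8 to fit the 14 across and 19 down.
B1 = 14 − 8 = 6 completes the 14 across.
B2 = 6 − 2 = 4 completes the 6 across.
B3 = 15 − 6 = 9 completes the 15 across.
A4 = 19 − 16 = 3 completes the 19 down.
B4 = 5 − 3 = 2 completes the 5 across.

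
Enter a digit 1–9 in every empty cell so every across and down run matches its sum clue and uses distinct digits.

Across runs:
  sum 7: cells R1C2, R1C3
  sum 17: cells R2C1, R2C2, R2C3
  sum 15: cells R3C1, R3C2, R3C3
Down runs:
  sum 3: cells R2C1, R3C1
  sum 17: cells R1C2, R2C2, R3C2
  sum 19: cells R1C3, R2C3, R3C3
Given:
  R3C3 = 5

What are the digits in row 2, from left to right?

2 7 8

3 in 2 cells must be {1,2}.
R1C3 = 6: the only remaining digit allowed by both the 7 across and the 19 down.
R2C3 = 19 − 11 = 8 completes the 19 down.
R1C2 = 7 − 6 = 1 completes the 7 across.
Given what's placed, R2C1 must be 2 to fit the 17 across and 3 down.
R2C2 = 17 − 10 = 7 completes the 17 across.
R3C1 = 3 − 2 = 1 completes the 3 down.
R3C2 = 15 − 6 = 9 completes the 15 across.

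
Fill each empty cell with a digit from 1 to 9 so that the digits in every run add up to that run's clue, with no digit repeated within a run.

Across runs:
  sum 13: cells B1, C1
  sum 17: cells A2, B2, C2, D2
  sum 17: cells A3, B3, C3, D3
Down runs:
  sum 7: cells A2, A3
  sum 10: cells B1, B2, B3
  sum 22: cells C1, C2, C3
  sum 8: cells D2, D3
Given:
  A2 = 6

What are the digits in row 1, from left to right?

7, 6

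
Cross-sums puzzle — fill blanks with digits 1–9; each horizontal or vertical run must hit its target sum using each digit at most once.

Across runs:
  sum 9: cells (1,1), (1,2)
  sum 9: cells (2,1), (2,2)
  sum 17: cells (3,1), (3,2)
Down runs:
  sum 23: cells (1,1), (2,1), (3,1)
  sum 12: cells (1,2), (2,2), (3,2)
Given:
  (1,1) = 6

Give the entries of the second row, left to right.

8, 1

17 in 2 cells must be {8,9}; 23 in 3 cells must be {6,8,9}.
(1,2) = 9 − 6 = 3 completes the 9 across.
(2,1) = 8: the only remaining digit allowed by both the 9 across and the 23 down.
(2,2) = 9 − 8 = 1 completes the 9 across.
(3,1) = 23 − 14 = 9 completes the 23 down.
(3,2) = 17 − 9 = 8 completes the 17 across.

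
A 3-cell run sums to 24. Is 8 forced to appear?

The only way to make 24 from 3 distinct digits is {7,8,9}, which contains 8.

Yes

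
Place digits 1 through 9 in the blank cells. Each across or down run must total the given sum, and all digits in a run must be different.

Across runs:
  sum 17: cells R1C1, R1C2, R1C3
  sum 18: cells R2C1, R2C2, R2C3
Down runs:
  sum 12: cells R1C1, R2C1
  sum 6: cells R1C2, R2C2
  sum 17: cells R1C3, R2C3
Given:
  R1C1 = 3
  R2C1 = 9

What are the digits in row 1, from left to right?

17 in 2 cells must be {8,9}.
Given what's placed, R1C2 must be 5 to fit the 17 across and 6 down.
R1C3 = 17 − 8 = 9 completes the 17 across.
R2C2 = 6 − 5 = 1 completes the 6 down.
R2C3 = 18 − 10 = 8 completes the 18 across.

3 5 9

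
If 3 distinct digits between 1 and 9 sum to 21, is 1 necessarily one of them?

No

Counterexample: {4,8,9} sums to 21 without using 1.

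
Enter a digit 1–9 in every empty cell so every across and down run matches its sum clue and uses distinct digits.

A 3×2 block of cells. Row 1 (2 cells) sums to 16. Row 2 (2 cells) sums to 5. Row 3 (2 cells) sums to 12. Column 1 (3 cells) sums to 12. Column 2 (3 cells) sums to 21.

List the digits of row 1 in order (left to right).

7 9

16 in 2 cells must be {7,9}.
The 5 across and the 21 down share only 4, so (2,2) = 4.
Given what's placed, (1,2) must be 9 to fit the 16 across and 21 down.
(2,1) = 5 − 4 = 1 completes the 5 across.
(3,2) = 21 − 13 = 8 completes the 21 down.
(1,1) = 16 − 9 = 7 completes the 16 across.
(3,1) = 12 − 8 = 4 completes the 12 across.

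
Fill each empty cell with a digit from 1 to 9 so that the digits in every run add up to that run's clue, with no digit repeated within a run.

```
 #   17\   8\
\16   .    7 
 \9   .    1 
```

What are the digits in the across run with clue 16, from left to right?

9 7

16 in 2 cells must be {7,9}; 17 in 2 cells must be {8,9}.
R1C1 = 16 − 7 = 9 completes the 16 across.
R2C1 = 9 − 1 = 8 completes the 9 across.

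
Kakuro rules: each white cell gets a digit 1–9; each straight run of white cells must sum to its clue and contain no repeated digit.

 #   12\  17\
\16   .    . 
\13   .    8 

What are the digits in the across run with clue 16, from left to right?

16 in 2 cells must be {7,9}; 17 in 2 cells must be {8,9}.
R1C2 = 17 − 8 = 9 completes the 17 down.
R2C1 = 13 − 8 = 5 completes the 13 across.
R1C1 = 16 − 9 = 7 completes the 16 across.

7 9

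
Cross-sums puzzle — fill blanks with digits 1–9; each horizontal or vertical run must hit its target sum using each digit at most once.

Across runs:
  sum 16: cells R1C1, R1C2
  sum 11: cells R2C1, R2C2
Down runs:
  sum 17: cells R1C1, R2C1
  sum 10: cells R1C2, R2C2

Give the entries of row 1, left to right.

9, 7

16 in 2 cells must be {7,9}; 17 in 2 cells must be {8,9}.
The 16 across and the 17 down share only 9, so R1C1 = 9.
R1C2 = 16 − 9 = 7 completes the 16 across.
R2C1 = 17 − 9 = 8 completes the 17 down.
R2C2 = 11 − 8 = 3 completes the 11 across.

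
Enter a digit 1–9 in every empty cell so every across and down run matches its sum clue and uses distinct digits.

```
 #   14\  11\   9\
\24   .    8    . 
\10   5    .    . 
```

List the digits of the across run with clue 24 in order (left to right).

24 in 3 cells must be {7,8,9}.
R1C1 = 14 − 5 = 9 completes the 14 down.
R1C3 = 24 − 17 = 7 completes the 24 across.
R2C2 = 11 − 8 = 3 completes the 11 down.
R2C3 = 10 − 8 = 2 completes the 10 across.

9 8 7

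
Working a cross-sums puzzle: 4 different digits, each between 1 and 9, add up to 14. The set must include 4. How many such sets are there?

4 distinct digits from 1–9 sum between 10 and 30.
Keeping only sets containing 4.
Enumerating: {1,2,4,7}, {1,3,4,6}, {2,3,4,5}.

3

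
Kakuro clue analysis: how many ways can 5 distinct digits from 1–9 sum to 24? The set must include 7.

6

5 distinct digits from 1–9 sum between 15 and 35.
Keeping only sets containing 7.
Enumerating: {1,2,5,7,9}, {1,2,6,7,8}, {1,3,4,7,9}, {1,3,5,7,8}, {2,3,4,7,8}, {2,4,5,6,7}.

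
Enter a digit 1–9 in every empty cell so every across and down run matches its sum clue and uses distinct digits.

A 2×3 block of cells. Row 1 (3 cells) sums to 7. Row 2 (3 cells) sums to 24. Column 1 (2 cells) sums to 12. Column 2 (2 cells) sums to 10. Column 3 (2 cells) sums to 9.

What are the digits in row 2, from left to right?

7 in 3 cells must be {1,2,4}; 24 in 3 cells must be {7,8,9}.
The 7 across and the 12 down share only 4, so (1,1) = 4.
(2,1) = 12 − 4 = 8 completes the 12 down.
Given what's placed, (2,3) must be 7 to fit the 24 across and 9 down.
(1,3) = 9 − 7 = 2 completes the 9 down.
(2,2) = 24 − 15 = 9 completes the 24 across.
(1,2) = 7 − 6 = 1 completes the 7 across.

8 9 7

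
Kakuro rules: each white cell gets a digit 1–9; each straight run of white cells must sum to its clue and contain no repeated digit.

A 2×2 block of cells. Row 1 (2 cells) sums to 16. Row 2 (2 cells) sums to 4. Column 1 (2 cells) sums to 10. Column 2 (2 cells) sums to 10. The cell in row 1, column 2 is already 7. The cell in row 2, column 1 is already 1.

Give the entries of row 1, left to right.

16 in 2 cells must be {7,9}; 4 in 2 cells must be {1,3}.
(1,1) = 16 − 7 = 9 completes the 16 across.
(2,2) = 4 − 1 = 3 completes the 4 across.

9, 7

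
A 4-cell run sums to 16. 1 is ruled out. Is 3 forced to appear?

Every partition of 16 into 4 distinct digits under that restriction includes 3: {2,3,4,7}, {2,3,5,6}.

Yes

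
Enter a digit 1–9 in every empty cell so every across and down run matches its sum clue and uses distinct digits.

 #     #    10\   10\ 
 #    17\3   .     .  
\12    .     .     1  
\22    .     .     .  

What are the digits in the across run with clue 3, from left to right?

1, 2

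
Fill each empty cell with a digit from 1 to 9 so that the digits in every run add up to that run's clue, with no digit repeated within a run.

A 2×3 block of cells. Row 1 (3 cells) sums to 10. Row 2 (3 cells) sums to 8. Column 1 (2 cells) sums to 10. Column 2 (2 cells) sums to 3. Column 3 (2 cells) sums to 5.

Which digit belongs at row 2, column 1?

3 in 2 cells must be {1,2}.
Nothing is forced directly, so branch on (2,2), whose candidates are 1 or 2. If (2,2) = 2: that forces (1,2) = 1, (2,1) = 1, after which (2,3) would have to be in {5} for the 8 across but in {1,2,3,4} for the 5 down — contradiction. So (2,2) = 1.
(1,2) = 3 − 1 = 2 completes the 3 down.
Nothing is forced directly, so branch on (1,3), whose candidates are 1 or 3. If (1,3) = 3: then (1,1) would have to be in {5} for the 10 across but in {1,2,3,4,6,7,8,9} for the 10 down — contradiction. So (1,3) = 1.
(1,1) = 10 − 3 = 7 completes the 10 across.
(2,1) = 10 − 7 = 3 completes the 10 down.
(2,3) = 8 − 4 = 4 completes the 8 across.

3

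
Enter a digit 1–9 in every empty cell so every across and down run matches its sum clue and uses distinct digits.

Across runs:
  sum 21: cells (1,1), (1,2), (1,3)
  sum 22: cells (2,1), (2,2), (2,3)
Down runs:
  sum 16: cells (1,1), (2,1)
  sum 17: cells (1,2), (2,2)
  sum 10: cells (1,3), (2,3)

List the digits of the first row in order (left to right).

16 in 2 cells must be {7,9}; 17 in 2 cells must be {8,9}.
Nothing is forced directly, so branch on (1,2), whose candidates are 8 or 9. If (1,2) = 9: that forces (1,1) = 7, after which (1,3) would have to be in {5} for the 21 across but in {1,2,3,4,6,7,8,9} for the 10 down — contradiction. So (1,2) = 8.
(2,2) = 17 − 8 = 9 completes the 17 down.
Given what's placed, (2,1) must be 7 to fit the 22 across and 16 down.
(2,3) = 22 − 16 = 6 completes the 22 across.
(1,1) = 16 − 7 = 9 completes the 16 down.
(1,3) = 21 − 17 = 4 completes the 21 across.

9 8 4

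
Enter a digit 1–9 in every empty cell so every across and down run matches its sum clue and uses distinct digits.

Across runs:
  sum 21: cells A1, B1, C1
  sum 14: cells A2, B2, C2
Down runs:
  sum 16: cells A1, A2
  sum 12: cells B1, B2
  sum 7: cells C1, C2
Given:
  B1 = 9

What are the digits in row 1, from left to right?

7 9 5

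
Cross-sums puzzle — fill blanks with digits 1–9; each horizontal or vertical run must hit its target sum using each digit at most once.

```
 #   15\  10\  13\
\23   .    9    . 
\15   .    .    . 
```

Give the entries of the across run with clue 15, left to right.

9, 1, 5

23 in 3 cells must be {6,8,9}.
R2C2 = 10 − 9 = 1 completes the 10 down.
Nothing is forced directly, so branch on R1C1, whose candidates are 6 or 8. If R1C1 = 8: that forces R1C3 = 6, after which R2C1 would have to be in {5,6,8,9} for the 15 across but in {7} for the 15 down — contradiction. So R1C1 = 6.
R1C3 = 23 − 15 = 8 completes the 23 across.
R2C1 = 15 − 6 = 9 completes the 15 down.
R2C3 = 15 − 10 = 5 completes the 15 across.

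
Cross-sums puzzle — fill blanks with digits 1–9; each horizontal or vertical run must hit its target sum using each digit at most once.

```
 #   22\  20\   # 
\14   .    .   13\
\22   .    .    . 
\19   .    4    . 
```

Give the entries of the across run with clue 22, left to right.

Given what's placed, R1C2 must be 9 to fit the 14 across and 20 down.
R2C2 = 20 − 13 = 7 completes the 20 down.
R1C1 = 14 − 9 = 5 completes the 14 across.
R2C1 = 9: the only remaining digit allowed by both the 22 across and the 22 down.
R2C3 = 22 − 16 = 6 completes the 22 across.
R3C1 = 22 − 14 = 8 completes the 22 down.
R3C3 = 19 − 12 = 7 completes the 19 across.

9 7 6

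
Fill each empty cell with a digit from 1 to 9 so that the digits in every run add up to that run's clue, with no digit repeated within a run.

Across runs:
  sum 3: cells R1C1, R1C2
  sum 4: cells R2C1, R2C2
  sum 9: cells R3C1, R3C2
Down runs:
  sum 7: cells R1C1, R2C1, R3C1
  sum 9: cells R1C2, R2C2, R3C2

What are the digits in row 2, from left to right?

1, 3

3 in 2 cells must be {1,2}; 4 in 2 cells must be {1,3}; 7 in 3 cells must be {1,2,4}.
The 4 across and the 7 down share only 1, so R2C1 = 1.
R2C2 = 4 − 1 = 3 completes the 4 across.
Given what's placed, R1C1 must be 2 to fit the 3 across and 7 down.
R1C2 = 3 − 2 = 1 completes the 3 across.
R3C1 = 7 − 3 = 4 completes the 7 down.
R3C2 = 9 − 4 = 5 completes the 9 across.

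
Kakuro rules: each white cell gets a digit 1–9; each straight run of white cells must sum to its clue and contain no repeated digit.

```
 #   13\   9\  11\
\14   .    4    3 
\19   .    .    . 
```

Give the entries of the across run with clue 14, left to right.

7 4 3

R1C1 = 14 − 7 = 7 completes the 14 across.
R2C1 = 13 − 7 = 6 completes the 13 down.
R2C2 = 9 − 4 = 5 completes the 9 down.
R2C3 = 19 − 11 = 8 completes the 19 across.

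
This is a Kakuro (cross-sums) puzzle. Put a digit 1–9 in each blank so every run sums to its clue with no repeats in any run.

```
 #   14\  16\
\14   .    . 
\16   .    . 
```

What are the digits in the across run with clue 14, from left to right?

16 in 2 cells must be {7,9}.
The 14 across and the 16 down share only 9, so R1C2 = 9.
The 16 across and the 14 down share only 9, so R2C1 = 9.
R2C2 = 16 − 9 = 7 completes the 16 across.
R1C1 = 14 − 9 = 5 completes the 14 across.

5, 9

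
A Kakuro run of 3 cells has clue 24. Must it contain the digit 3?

No

The only way to make 24 from 3 distinct digits is {7,8,9}, which does not contain 3.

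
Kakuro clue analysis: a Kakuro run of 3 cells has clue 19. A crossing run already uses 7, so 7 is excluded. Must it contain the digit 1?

Counterexample: {2,8,9} sums to 19 under that restriction without using 1.

No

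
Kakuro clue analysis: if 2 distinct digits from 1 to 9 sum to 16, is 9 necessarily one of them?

The only way to make 16 from 2 distinct digits is {7,9}, which contains 9.

Yes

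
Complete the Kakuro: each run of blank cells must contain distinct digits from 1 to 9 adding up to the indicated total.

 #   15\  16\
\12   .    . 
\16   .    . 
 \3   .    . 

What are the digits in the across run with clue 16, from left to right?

9 7

16 in 2 cells must be {7,9}; 3 in 2 cells must be {1,2}.
Nothing is forced directly, so branch on R3C1, whose candidates are 1 or 2. If R3C1 = 1: that forces R2C1 = 9, R2C2 = 7, after which R3C2 would have to be in {2} for the 3 across but in {1,3,4,5,6,8} for the 16 down — contradiction. So R3C1 = 2.
R3C2 = 3 − 2 = 1 completes the 3 across.
Nothing is forced directly, so branch on R2C1, whose candidates are 7 or 9. If R2C1 = 7: then R1C1 would have to be in {3,4,5,7,8,9} for the 12 across but in {6} for the 15 down — contradiction. So R2C1 = 9.
R1C1 = 15 − 11 = 4 completes the 15 down.
R1C2 = 12 − 4 = 8 completes the 12 across.
R2C2 = 16 − 9 = 7 completes the 16 across.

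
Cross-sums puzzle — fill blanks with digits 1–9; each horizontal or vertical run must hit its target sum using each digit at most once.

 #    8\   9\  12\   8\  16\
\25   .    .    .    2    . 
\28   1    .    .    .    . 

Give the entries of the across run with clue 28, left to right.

1 5 9 6 7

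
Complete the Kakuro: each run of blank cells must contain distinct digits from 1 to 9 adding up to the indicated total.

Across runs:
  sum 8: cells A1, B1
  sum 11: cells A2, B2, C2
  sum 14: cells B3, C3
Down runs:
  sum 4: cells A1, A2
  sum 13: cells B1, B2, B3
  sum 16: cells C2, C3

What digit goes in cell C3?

4 in 2 cells must be {1,3}; 16 in 2 cells must be {7,9}.
The 11 across and the 16 down share only 7, so C2 = 7.
C3 = 16 − 7 = 9 completes the 16 down.
B3 = 14 − 9 = 5 completes the 14 across.
B2 = 1: the only remaining digit allowed by both the 11 across and the 13 down.
B1 = 13 − 6 = 7 completes the 13 down.
A2 = 11 − 8 = 3 completes the 11 across.
A1 = 8 − 7 = 1 completes the 8 across.

9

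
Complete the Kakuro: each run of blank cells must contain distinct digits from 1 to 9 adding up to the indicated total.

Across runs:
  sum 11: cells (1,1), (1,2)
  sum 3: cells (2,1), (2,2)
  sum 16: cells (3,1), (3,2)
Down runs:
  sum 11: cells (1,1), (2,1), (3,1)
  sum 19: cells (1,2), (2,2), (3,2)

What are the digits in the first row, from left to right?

3 in 2 cells must be {1,2}; 16 in 2 cells must be {7,9}.
The 3 across and the 19 down share only 2, so (2,2) = 2.
The 16 across and the 11 down share only 7, so (3,1) = 7.
(3,2) = 16 − 7 = 9 completes the 16 across.
(1,1) = 3: the only remaining digit allowed by both the 11 across and the 11 down.
(1,2) = 11 − 3 = 8 completes the 11 across.
(2,1) = 3 − 2 = 1 completes the 3 across.

3 8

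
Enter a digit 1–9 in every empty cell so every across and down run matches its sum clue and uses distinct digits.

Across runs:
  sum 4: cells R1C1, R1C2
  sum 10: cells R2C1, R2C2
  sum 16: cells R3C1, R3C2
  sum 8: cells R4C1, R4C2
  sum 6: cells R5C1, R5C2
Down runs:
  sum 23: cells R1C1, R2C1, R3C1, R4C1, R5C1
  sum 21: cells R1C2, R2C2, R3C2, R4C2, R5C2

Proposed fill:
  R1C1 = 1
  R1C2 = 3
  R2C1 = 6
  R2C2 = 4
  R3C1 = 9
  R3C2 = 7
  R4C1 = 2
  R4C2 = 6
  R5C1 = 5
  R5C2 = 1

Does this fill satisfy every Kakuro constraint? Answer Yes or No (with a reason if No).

Across: 1+3=4; 6+4=10; 9+7=16; 2+6=8; 5+1=6. Down: 1+6+9+2+5=23; 3+4+7+6+1=21. No digit repeats within any run.

Yes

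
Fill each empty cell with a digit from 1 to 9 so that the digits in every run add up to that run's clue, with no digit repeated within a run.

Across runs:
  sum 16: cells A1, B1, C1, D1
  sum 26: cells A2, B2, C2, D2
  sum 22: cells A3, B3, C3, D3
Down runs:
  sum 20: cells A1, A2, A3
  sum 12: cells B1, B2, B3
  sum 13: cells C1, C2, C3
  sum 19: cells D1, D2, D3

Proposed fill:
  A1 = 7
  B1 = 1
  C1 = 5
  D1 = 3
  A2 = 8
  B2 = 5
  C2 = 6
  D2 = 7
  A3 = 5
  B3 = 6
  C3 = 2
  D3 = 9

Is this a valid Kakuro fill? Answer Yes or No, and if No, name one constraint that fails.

Yes

Across: 7+1+5+3=16; 8+5+6+7=26; 5+6+2+9=22. Down: 7+8+5=20; 1+5+6=12; 5+6+2=13; 3+7+9=19. No digit repeats within any run.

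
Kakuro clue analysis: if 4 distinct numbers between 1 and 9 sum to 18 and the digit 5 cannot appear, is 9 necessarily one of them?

No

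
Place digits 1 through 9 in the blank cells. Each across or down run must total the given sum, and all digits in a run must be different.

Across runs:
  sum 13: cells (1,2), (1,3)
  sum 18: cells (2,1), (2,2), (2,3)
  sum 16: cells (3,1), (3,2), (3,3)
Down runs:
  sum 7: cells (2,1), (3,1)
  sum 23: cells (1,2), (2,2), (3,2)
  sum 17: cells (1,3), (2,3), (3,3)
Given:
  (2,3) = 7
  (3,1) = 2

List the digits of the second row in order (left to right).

5 6 7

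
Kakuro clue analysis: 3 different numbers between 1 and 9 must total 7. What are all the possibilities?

{1,2,4}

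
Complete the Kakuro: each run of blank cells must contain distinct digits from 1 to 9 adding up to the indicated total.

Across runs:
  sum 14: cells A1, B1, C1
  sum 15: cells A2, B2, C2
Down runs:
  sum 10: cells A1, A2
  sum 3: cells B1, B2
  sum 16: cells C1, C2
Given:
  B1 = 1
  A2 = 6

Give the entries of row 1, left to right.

4, 1, 9

3 in 2 cells must be {1,2}; 16 in 2 cells must be {7,9}.
A1 = 10 − 6 = 4 completes the 10 down.
C1 = 14 − 5 = 9 completes the 14 across.
B2 = 3 − 1 = 2 completes the 3 down.
C2 = 15 − 8 = 7 completes the 15 across.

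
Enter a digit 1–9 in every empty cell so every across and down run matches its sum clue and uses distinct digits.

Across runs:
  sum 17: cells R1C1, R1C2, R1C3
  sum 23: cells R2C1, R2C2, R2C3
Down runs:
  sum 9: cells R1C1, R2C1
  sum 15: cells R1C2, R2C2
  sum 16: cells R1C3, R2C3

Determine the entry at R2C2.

6

23 in 3 cells must be {6,8,9}; 16 in 2 cells must be {7,9}.
The 23 across and the 16 down share only 9, so R2C3 = 9.
R1C3 = 16 − 9 = 7 completes the 16 down.
Nothing is forced directly, so branch on R2C1, whose candidates are 6 or 8. If R2C1 = 6: then R1C1 would have to be in {1,2,4,6,8,9} for the 17 across but in {3} for the 9 down — contradiction. So R2C1 = 8.
R1C1 = 9 − 8 = 1 completes the 9 down.
R1C2 = 17 − 8 = 9 completes the 17 across.
R2C2 = 23 − 17 = 6 completes the 23 across.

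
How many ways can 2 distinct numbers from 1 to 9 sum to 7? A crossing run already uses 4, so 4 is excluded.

2

2 distinct digits from 1–9 sum between 3 and 17.
Dropping sets that contain 4.
Enumerating: {1,6}, {2,5}.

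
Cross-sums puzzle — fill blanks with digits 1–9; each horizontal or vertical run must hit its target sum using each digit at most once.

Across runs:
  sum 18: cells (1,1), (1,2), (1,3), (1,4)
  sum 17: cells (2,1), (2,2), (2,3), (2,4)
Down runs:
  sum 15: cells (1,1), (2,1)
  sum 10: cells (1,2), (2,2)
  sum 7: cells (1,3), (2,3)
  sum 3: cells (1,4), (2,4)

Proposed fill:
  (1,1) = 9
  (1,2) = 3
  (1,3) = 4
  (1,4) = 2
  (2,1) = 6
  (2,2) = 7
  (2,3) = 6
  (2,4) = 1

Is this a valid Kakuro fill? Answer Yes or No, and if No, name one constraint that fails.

No — the across run (2,1)–(2,4) sums to 20, not 17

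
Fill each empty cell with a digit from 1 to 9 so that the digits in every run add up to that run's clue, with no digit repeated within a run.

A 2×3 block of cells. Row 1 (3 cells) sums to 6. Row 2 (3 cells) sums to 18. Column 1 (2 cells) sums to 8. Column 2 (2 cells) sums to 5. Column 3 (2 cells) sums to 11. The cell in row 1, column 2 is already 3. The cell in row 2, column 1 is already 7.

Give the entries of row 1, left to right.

1, 3, 2

6 in 3 cells must be {1,2,3}.
(1,1) = 8 − 7 = 1 completes the 8 down.
(1,3) = 6 − 4 = 2 completes the 6 across.
(2,2) = 5 − 3 = 2 completes the 5 down.
(2,3) = 18 − 9 = 9 completes the 18 across.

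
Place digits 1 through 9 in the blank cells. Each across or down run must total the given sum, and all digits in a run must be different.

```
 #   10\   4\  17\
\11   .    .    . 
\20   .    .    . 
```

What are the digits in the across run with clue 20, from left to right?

8 3 9

4 in 2 cells must be {1,3}; 17 in 2 cells must be {8,9}.
The 11 across and the 17 down share only 8, so R1C3 = 8.
The 20 across and the 4 down share only 3, so R2C2 = 3.
R2C3 = 17 − 8 = 9 completes the 17 down.
R1C2 = 4 − 3 = 1 completes the 4 down.
R2C1 = 20 − 12 = 8 completes the 20 across.
R1C1 = 11 − 9 = 2 completes the 11 across.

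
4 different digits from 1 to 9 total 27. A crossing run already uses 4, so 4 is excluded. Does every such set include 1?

Counterexample: {3,7,8,9} sums to 27 under that restriction without using 1.

No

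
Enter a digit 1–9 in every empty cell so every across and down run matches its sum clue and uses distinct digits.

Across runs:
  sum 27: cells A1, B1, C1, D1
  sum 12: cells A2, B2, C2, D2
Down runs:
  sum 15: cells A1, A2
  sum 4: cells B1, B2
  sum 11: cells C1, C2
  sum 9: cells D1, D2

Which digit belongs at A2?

4 in 2 cells must be {1,3}.
Only 3 fits B1 under both its across sum 27 and down sum 4.
The 12 across and the 15 down share only 6, so A2 = 6.

6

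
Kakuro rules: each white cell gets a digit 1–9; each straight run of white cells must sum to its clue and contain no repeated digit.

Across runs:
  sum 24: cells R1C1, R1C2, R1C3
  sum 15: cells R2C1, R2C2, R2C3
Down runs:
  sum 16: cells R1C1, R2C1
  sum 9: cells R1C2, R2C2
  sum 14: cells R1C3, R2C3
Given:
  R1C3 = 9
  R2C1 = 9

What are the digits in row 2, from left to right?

9 1 5

24 in 3 cells must be {7,8,9}; 16 in 2 cells must be {7,9}.
R1C1 = 16 − 9 = 7 completes the 16 down.
R1C2 = 24 − 16 = 8 completes the 24 across.
R2C2 = 9 − 8 = 1 completes the 9 down.
R2C3 = 15 − 10 = 5 completes the 15 across.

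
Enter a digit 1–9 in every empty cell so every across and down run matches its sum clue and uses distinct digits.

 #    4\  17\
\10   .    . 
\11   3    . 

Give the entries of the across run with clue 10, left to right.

1 9

4 in 2 cells must be {1,3}; 17 in 2 cells must be {8,9}.
R1C1 = 4 − 3 = 1 completes the 4 down.
R1C2 = 10 − 1 = 9 completes the 10 across.
R2C2 = 11 − 3 = 8 completes the 11 across.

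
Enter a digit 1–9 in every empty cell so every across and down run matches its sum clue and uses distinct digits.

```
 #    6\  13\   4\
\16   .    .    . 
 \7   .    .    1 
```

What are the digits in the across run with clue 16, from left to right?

7 in 3 cells must be {1,2,4}; 4 in 2 cells must be {1,3}.
R1C3 = 4 − 1 = 3 completes the 4 down.
Given what's placed, R2C2 must be 4 to fit the 7 across and 13 down.
R1C2 = 13 − 4 = 9 completes the 13 down.
R2C1 = 7 − 5 = 2 completes the 7 across.
R1C1 = 16 − 12 = 4 completes the 16 across.

4, 9, 3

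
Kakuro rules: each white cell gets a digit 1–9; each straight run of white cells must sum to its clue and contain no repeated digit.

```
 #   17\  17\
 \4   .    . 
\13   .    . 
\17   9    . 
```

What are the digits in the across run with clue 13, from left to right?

4 in 2 cells must be {1,3}; 17 in 2 cells must be {8,9}.
R3C2 = 17 − 9 = 8 completes the 17 across.
R1C2 = 3: the only remaining digit allowed by both the 4 across and the 17 down.
R2C2 = 17 − 11 = 6 completes the 17 down.
R1C1 = 4 − 3 = 1 completes the 4 across.
R2C1 = 13 − 6 = 7 completes the 13 across.

7 6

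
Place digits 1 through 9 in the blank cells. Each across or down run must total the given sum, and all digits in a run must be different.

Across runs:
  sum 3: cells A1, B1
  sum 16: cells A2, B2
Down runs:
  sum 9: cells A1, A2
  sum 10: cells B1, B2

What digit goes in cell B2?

9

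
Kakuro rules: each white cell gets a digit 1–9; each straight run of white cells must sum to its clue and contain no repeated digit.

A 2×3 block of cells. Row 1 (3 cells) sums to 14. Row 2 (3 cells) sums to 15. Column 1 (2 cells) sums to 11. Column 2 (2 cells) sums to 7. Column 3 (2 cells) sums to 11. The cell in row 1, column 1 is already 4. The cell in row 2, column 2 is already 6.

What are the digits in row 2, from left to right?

(1,2) = 7 − 6 = 1 completes the 7 down.
(1,3) = 14 − 5 = 9 completes the 14 across.
(2,1) = 11 − 4 = 7 completes the 11 down.
(2,3) = 15 − 13 = 2 completes the 15 across.

7 6 2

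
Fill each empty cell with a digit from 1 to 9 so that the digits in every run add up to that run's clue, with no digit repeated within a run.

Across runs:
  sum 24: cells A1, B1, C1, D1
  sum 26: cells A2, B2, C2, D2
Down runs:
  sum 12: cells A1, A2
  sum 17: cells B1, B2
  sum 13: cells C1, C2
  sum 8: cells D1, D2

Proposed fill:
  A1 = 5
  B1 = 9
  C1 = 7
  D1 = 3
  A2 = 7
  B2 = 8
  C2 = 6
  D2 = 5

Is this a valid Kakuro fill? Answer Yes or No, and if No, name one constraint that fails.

Across: 5+9+7+3=24; 7+8+6+5=26. Down: 5+7=12; 9+8=17; 7+6=13; 3+5=8. No digit repeats within any run.

Yes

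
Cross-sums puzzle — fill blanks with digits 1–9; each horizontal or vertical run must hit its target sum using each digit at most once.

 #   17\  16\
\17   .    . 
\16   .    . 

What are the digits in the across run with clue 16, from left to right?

17 in 2 cells must be {8,9}; 16 in 2 cells must be {7,9}.
The 17 across and the 16 down share only 9, so R1C2 = 9.
The 16 across and the 17 down share only 9, so R2C1 = 9.
R2C2 = 16 − 9 = 7 completes the 16 across.
R1C1 = 17 − 9 = 8 completes the 17 across.

9, 7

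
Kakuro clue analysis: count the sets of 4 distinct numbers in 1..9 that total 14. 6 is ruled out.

3

4 distinct digits from 1–9 sum between 10 and 30.
Dropping sets that contain 6.
Enumerating: {1,2,3,8}, {1,2,4,7}, {2,3,4,5}.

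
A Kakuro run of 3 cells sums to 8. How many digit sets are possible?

2

3 distinct digits from 1–9 sum between 6 and 24.
Enumerating: {1,2,5}, {1,3,4}.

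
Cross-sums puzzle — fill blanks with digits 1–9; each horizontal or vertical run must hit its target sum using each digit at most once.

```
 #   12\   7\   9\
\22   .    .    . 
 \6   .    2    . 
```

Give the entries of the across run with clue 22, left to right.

9 5 8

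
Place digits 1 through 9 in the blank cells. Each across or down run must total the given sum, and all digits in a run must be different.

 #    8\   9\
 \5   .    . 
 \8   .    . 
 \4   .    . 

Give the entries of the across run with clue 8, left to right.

4 in 2 cells must be {1,3}.
Nothing is forced directly, so branch on R3C1, whose candidates are 1 or 3. If R3C1 = 3: that forces R2C1 = 1, after which R2C2 would have to be in {7} for the 8 across but in {1,2,3,4,5,6} for the 9 down — contradiction. So R3C1 = 1.
R3C2 = 4 − 1 = 3 completes the 4 across.
Nothing is forced directly, so branch on R1C1, whose candidates are 2 or 3 or 4. If R1C1 = 2: then R1C2 would have to be in {3} for the 5 across but in {1,2,4,5} for the 9 down — contradiction. If R1C1 = 3: that forces R1C2 = 2, after which R2C1 would have to be in {1,2,3,5,6,7} for the 8 across but in {4} for the 8 down — contradiction. So R1C1 = 4.
R1C2 = 5 − 4 = 1 completes the 5 across.
R2C1 = 8 − 5 = 3 completes the 8 down.
R2C2 = 8 − 3 = 5 completes the 8 across.

3 5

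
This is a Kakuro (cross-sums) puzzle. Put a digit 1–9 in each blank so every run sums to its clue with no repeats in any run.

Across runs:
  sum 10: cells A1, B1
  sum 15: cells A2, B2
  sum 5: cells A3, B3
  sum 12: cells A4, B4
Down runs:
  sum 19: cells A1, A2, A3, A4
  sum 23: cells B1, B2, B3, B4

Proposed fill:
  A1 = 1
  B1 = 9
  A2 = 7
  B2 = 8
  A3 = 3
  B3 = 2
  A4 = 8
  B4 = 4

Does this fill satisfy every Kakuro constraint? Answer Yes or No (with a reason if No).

Across: 1+9=10; 7+8=15; 3+2=5; 8+4=12. Down: 1+7+3+8=19; 9+8+2+4=23. No digit repeats within any run.

Yes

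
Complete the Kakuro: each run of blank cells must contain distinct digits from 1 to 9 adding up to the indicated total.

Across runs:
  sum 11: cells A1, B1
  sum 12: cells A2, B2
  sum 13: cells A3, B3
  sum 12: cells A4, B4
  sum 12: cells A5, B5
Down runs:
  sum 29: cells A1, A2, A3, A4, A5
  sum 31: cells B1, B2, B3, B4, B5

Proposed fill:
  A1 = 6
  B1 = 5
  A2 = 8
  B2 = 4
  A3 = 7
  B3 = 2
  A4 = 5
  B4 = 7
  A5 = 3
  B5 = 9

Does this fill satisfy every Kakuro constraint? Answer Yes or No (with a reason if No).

No — the across run A3–B3 sums to 9, not 13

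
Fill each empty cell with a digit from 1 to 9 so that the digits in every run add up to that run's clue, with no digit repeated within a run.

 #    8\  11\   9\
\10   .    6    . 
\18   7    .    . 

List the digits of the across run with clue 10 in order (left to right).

R1C1 = 8 − 7 = 1 completes the 8 down.
R1C3 = 10 − 7 = 3 completes the 10 across.
R2C2 = 11 − 6 = 5 completes the 11 down.
R2C3 = 18 − 12 = 6 completes the 18 across.

1, 6, 3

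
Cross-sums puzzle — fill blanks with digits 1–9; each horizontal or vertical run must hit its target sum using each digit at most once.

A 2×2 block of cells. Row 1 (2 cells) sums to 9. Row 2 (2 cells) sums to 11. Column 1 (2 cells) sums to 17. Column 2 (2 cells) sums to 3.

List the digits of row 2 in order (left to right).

17 in 2 cells must be {8,9}; 3 in 2 cells must be {1,2}.
The 9 across and the 17 down share only 8, so (1,1) = 8.
(1,2) = 9 − 8 = 1 completes the 9 across.
(2,1) = 17 − 8 = 9 completes the 17 down.
(2,2) = 11 − 9 = 2 completes the 11 across.

9 2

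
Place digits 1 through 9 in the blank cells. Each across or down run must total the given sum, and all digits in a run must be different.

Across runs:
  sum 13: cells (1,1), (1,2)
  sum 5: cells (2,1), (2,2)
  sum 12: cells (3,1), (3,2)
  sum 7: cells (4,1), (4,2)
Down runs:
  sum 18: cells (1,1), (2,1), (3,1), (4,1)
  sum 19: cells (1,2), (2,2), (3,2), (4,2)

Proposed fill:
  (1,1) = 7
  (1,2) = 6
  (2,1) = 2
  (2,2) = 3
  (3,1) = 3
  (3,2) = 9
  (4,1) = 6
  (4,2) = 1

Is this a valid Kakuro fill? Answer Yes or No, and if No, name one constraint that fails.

Across: 7+6=13; 2+3=5; 3+9=12; 6+1=7. Down: 7+2+3+6=18; 6+3+9+1=19. No digit repeats within any run.

Yes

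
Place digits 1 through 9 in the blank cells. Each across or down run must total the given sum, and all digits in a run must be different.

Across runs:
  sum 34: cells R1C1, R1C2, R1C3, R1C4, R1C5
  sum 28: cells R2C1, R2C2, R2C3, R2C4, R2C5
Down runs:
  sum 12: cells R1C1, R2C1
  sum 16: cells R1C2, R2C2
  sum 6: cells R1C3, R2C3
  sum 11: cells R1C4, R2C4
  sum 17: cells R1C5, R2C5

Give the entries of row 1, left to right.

8, 7, 4, 6, 9

34 in 5 cells must be {4,6,7,8,9}; 16 in 2 cells must be {7,9}; 17 in 2 cells must be {8,9}.
Only 4 fits R1C3 under both its across sum 34 and down sum 6.
R2C3 = 6 − 4 = 2 completes the 6 down.
Nothing is forced directly, so branch on R1C2, whose candidates are 7 or 9. If R1C2 = 9: that forces R1C5 = 8, R2C2 = 7, R2C5 = 9, R1C1 = 7, R1C4 = 6, after which R2C1 would have to be in {4,6} for the 28 across but in {5} for the 12 down — contradiction. So R1C2 = 7.
R2C2 = 16 − 7 = 9 completes the 16 down.
R2C5 = 8: the only remaining digit allowed by both the 28 across and the 17 down.
R1C5 = 17 − 8 = 9 completes the 17 down.
Given what's placed, R1C1 must be 8 to fit the 34 across and 12 down.
R1C4 = 34 − 28 = 6 completes the 34 across.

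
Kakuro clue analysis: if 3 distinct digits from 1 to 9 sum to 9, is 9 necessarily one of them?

Counterexample: {1,2,6} sums to 9 without using 9.

No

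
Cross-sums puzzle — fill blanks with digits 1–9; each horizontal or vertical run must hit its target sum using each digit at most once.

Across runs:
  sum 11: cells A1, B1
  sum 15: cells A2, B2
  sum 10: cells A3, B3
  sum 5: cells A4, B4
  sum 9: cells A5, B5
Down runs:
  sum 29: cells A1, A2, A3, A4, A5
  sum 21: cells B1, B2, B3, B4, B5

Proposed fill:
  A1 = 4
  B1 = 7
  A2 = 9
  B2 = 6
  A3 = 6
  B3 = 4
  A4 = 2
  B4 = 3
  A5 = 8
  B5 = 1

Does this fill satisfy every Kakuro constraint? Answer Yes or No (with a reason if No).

Yes

Across: 4+7=11; 9+6=15; 6+4=10; 2+3=5; 8+1=9. Down: 4+9+6+2+8=29; 7+6+4+3+1=21. No digit repeats within any run.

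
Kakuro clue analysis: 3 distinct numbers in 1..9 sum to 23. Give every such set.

3 distinct digits from 1–9 sum between 6 and 24.
Only one set works: {6,8,9}.

{6,8,9}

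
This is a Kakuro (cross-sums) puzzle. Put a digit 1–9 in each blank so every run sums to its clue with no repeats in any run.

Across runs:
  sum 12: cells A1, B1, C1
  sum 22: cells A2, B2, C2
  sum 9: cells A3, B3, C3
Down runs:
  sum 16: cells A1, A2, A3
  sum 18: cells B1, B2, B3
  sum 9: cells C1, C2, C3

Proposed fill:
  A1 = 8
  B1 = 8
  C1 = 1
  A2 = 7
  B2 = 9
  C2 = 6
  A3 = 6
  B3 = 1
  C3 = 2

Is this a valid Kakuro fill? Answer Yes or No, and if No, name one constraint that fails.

No — the down run A1–A3 sums to 21, not 16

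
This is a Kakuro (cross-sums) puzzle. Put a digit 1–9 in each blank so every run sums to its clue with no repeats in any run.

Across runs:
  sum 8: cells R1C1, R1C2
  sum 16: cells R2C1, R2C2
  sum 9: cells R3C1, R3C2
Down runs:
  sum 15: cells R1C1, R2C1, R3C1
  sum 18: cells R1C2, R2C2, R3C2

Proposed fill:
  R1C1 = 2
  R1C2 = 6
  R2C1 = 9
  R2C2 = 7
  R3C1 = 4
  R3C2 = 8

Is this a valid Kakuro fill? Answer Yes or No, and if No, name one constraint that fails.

No — the down run R1C2–R3C2 sums to 21, not 18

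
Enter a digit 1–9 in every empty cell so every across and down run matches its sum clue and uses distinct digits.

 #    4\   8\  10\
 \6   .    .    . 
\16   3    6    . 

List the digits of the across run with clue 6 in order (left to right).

1 2 3

6 in 3 cells must be {1,2,3}; 4 in 2 cells must be {1,3}.
R1C1 = 4 − 3 = 1 completes the 4 down.
R1C2 = 8 − 6 = 2 completes the 8 down.
R1C3 = 6 − 3 = 3 completes the 6 across.
R2C3 = 16 − 9 = 7 completes the 16 across.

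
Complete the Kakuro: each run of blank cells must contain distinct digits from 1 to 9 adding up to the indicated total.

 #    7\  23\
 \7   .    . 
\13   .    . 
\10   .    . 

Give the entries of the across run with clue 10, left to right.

2 8

7 in 3 cells must be {1,2,4}; 23 in 3 cells must be {6,8,9}.
The 7 across and the 23 down share only 6, so R1C2 = 6.
The 13 across and the 7 down share only 4, so R2C1 = 4.
R2C2 = 13 − 4 = 9 completes the 13 across.
R3C2 = 23 − 15 = 8 completes the 23 down.
R1C1 = 7 − 6 = 1 completes the 7 across.
R3C1 = 10 − 8 = 2 completes the 10 across.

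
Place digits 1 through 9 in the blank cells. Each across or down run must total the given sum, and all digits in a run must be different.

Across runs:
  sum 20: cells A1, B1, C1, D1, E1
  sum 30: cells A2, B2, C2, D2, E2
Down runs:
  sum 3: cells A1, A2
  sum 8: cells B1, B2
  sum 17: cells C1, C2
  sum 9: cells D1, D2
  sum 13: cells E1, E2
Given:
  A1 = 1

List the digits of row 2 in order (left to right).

3 in 2 cells must be {1,2}; 17 in 2 cells must be {8,9}.
A2 = 3 − 1 = 2 completes the 3 down.
Nothing is forced directly, so branch on C1, whose candidates are 8 or 9. If C1 = 9: that forces E1 = 5, C2 = 8, after which E2 would have to be in {4,5,6,7,9} for the 30 across but in {8} for the 13 down — contradiction. So C1 = 8.
C2 = 17 − 8 = 9 completes the 17 down.
No cell is forced outright now. E1 can only be 4 or 5 or 6 (the digits allowed by both its 20 across and its 13 down). If E1 = 4: then E2 would have to be in {4,5,6,7,8} for the 30 across but in {9} for the 13 down — contradiction. If E1 = 6: that forces E2 = 7, after which B2 would have to be in {4,8} for the 30 across but in {1,2,3,5,6,7} for the 8 down — contradiction. So E1 = 5.
B1 = 2: the only remaining digit allowed by both the 20 across and the 8 down.
D1 = 20 − 16 = 4 completes the 20 across.
B2 = 8 − 2 = 6 completes the 8 down.
D2 = 9 − 4 = 5 completes the 9 down.
E2 = 30 − 22 = 8 completes the 30 across.

2, 6, 9, 5, 8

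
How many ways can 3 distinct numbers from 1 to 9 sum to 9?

3 distinct digits from 1–9 sum between 6 and 24.
Enumerating: {1,2,6}, {1,3,5}, {2,3,4}.

3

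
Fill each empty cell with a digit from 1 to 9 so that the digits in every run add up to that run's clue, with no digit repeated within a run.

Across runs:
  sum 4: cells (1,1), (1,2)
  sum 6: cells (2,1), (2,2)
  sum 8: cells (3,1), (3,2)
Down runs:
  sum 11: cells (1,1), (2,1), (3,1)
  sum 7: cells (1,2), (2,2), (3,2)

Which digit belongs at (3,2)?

2

4 in 2 cells must be {1,3}; 7 in 3 cells must be {1,2,4}.
The 4 across and the 7 down share only 1, so (1,2) = 1.
Given what's placed, (3,2) must be 2 to fit the 8 across and 7 down.
(1,1) = 4 − 1 = 3 completes the 4 across.
(2,2) = 7 − 3 = 4 completes the 7 down.
(3,1) = 8 − 2 = 6 completes the 8 across.
(2,1) = 6 − 4 = 2 completes the 6 across.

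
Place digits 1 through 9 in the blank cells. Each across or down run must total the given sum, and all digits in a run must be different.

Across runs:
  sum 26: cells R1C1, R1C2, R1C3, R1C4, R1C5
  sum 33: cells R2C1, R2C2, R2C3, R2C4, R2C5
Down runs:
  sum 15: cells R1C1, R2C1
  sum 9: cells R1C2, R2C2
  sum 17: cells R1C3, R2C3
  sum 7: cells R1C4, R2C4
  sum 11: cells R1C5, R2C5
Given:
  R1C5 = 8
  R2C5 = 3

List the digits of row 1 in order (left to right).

6 2 9 1 8

17 in 2 cells must be {8,9}.
Given what's placed, R1C3 must be 9 to fit the 26 across and 17 down.
R2C3 = 17 − 9 = 8 completes the 17 down.
R2C4 = 6: the only remaining digit allowed by both the 33 across and the 7 down.
R1C1 = 6: the only remaining digit allowed by both the 26 across and the 15 down.
R1C4 = 7 − 6 = 1 completes the 7 down.
R2C1 = 15 − 6 = 9 completes the 15 down.
R2C2 = 33 − 26 = 7 completes the 33 across.
R1C2 = 26 − 24 = 2 completes the 26 across.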